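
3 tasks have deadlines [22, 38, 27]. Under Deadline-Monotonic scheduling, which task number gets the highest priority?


Sort tasks by relative deadline (ascending):
  Task 1: deadline = 22
  Task 3: deadline = 27
  Task 2: deadline = 38
Priority order (highest first): [1, 3, 2]
Highest priority task = 1

1


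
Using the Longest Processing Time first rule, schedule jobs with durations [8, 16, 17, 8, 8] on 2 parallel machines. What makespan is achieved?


Sort jobs in decreasing order (LPT): [17, 16, 8, 8, 8]
Assign each job to the least loaded machine:
  Machine 1: jobs [17, 8], load = 25
  Machine 2: jobs [16, 8, 8], load = 32
Makespan = max load = 32

32


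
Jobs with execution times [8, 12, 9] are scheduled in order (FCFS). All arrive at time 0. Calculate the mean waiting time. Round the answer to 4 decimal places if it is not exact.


FCFS order (as given): [8, 12, 9]
Waiting times:
  Job 1: wait = 0
  Job 2: wait = 8
  Job 3: wait = 20
Sum of waiting times = 28
Average waiting time = 28/3 = 9.3333

9.3333


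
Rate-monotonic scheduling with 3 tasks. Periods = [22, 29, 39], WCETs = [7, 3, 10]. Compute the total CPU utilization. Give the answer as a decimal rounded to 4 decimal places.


Compute individual utilizations (exact fractions):
  Task 1: C/T = 7/22 (approx. 0.3182)
  Task 2: C/T = 3/29 (approx. 0.1034)
  Task 3: C/T = 10/39 (approx. 0.2564)
Total utilization U = 7/22 + 3/29 + 10/39 = 16871/24882
Rounded to 4 decimal places: U = 0.6780
RM (Liu & Layland) bound for 3 tasks = 0.779763; compare with U = 16871/24882 (approx. 0.678040)
U <= bound, so schedulable by RM sufficient condition.

0.6780


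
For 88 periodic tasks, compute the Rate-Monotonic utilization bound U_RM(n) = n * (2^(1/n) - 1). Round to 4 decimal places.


Compute 2^(1/88) = 1.0079077751
Subtract 1: 1.0079077751 - 1 = 0.0079077751
Multiply by n: 88 * 0.0079077751 = 0.6958842088
Round to 4 dp: 0.6959

0.6959


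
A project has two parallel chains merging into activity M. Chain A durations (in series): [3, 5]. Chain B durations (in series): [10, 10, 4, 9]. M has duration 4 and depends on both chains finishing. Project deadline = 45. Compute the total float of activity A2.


Forward pass: ES(A2) = sum of predecessors on chain A = 3
EF = ES + duration = 3 + 5 = 8
Backward pass: LF(M) = deadline = 45; LS(M) = 45 - 4 = 41
LF(A2) = LS(M) - sum(successors on chain A) = 41 - 0 = 41
LS = LF - duration = 41 - 5 = 36
Total float = LS - ES = 36 - 3 = 33

33


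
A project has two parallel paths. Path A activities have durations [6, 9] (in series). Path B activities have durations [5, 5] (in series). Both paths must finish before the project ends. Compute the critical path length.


Path A total = 6 + 9 = 15
Path B total = 5 + 5 = 10
Critical path = longest path = max(15, 10) = 15

15


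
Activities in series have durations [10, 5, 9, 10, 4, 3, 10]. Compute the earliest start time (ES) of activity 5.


Activity 5 starts after activities 1 through 4 complete.
Predecessor durations: [10, 5, 9, 10]
ES = 10 + 5 + 9 + 10 = 34

34


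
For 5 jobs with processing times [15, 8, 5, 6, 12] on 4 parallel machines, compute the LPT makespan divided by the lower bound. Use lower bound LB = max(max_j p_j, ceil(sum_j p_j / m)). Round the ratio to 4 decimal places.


LPT order: [15, 12, 8, 6, 5]
Machine loads after assignment: [15, 12, 8, 11]
LPT makespan = 15
Lower bound = max(max_job, ceil(total/4)) = max(15, 12) = 15
Ratio = 15 / 15 = 1.0

1.0


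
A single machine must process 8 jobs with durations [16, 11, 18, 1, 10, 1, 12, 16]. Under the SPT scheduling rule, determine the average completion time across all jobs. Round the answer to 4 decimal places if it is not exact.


Sort jobs by processing time (SPT order): [1, 1, 10, 11, 12, 16, 16, 18]
Compute completion times sequentially:
  Job 1: processing = 1, completes at 1
  Job 2: processing = 1, completes at 2
  Job 3: processing = 10, completes at 12
  Job 4: processing = 11, completes at 23
  Job 5: processing = 12, completes at 35
  Job 6: processing = 16, completes at 51
  Job 7: processing = 16, completes at 67
  Job 8: processing = 18, completes at 85
Sum of completion times = 276
Average completion time = 276/8 = 34.5

34.5


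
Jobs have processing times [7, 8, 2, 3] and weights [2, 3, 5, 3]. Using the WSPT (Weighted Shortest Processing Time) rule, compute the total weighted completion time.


Compute p/w ratios and sort ascending (WSPT): [(2, 5), (3, 3), (8, 3), (7, 2)]
Compute weighted completion times:
  Job (p=2,w=5): C=2, w*C=5*2=10
  Job (p=3,w=3): C=5, w*C=3*5=15
  Job (p=8,w=3): C=13, w*C=3*13=39
  Job (p=7,w=2): C=20, w*C=2*20=40
Total weighted completion time = 104

104


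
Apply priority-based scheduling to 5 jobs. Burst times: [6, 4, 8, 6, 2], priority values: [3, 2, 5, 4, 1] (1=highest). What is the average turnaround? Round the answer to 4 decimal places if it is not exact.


Sort by priority (ascending = highest first):
Order: [(1, 2), (2, 4), (3, 6), (4, 6), (5, 8)]
Completion times:
  Priority 1, burst=2, C=2
  Priority 2, burst=4, C=6
  Priority 3, burst=6, C=12
  Priority 4, burst=6, C=18
  Priority 5, burst=8, C=26
Average turnaround = 64/5 = 12.8

12.8


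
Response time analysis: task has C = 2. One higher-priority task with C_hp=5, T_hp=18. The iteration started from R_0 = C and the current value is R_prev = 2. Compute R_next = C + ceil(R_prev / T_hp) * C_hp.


R_next = C + ceil(R_prev / T_hp) * C_hp
ceil(2 / 18) = ceil(0.1111) = 1
Interference = 1 * 5 = 5
R_next = 2 + 5 = 7

7


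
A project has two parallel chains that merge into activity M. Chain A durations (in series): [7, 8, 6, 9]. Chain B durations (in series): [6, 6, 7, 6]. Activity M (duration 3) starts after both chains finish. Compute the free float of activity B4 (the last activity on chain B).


ES(B4) = sum of predecessors on chain B = 19
EF(B4) = ES + duration = 19 + 6 = 25
Successor of B4 is M. ES(M) = max(sum(A), sum(B)) = max(30, 25) = 30
Free float = ES(successor) - EF(current) = 30 - 25 = 5

5


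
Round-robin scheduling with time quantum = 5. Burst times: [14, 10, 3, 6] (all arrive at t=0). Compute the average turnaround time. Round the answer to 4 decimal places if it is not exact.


Time quantum = 5
Execution trace:
  J1 runs 5 units, time = 5
  J2 runs 5 units, time = 10
  J3 runs 3 units, time = 13
  J4 runs 5 units, time = 18
  J1 runs 5 units, time = 23
  J2 runs 5 units, time = 28
  J4 runs 1 units, time = 29
  J1 runs 4 units, time = 33
Finish times: [33, 28, 13, 29]
Average turnaround = 103/4 = 25.75

25.75


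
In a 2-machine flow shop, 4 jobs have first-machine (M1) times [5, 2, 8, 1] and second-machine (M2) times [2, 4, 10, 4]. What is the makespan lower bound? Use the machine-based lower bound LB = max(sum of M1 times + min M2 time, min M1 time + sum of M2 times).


LB1 = sum(M1 times) + min(M2 times) = 16 + 2 = 18
LB2 = min(M1 times) + sum(M2 times) = 1 + 20 = 21
Lower bound = max(LB1, LB2) = max(18, 21) = 21

21


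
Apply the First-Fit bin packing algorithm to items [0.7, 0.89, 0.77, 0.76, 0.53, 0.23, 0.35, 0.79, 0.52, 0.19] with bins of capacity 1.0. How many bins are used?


Place items sequentially using First-Fit:
  Item 0.7 -> new Bin 1
  Item 0.89 -> new Bin 2
  Item 0.77 -> new Bin 3
  Item 0.76 -> new Bin 4
  Item 0.53 -> new Bin 5
  Item 0.23 -> Bin 1 (now 0.93)
  Item 0.35 -> Bin 5 (now 0.88)
  Item 0.79 -> new Bin 6
  Item 0.52 -> new Bin 7
  Item 0.19 -> Bin 3 (now 0.96)
Total bins used = 7

7


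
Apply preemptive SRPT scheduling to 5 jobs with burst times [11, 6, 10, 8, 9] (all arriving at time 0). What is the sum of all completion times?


Since all jobs arrive at t=0, SRPT equals SPT ordering.
SPT order: [6, 8, 9, 10, 11]
Completion times:
  Job 1: p=6, C=6
  Job 2: p=8, C=14
  Job 3: p=9, C=23
  Job 4: p=10, C=33
  Job 5: p=11, C=44
Total completion time = 6 + 14 + 23 + 33 + 44 = 120

120


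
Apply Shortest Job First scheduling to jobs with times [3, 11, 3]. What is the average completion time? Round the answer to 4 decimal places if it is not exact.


SJF order (ascending): [3, 3, 11]
Completion times:
  Job 1: burst=3, C=3
  Job 2: burst=3, C=6
  Job 3: burst=11, C=17
Average completion = 26/3 = 8.6667

8.6667


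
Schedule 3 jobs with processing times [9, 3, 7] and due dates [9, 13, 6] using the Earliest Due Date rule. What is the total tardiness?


Sort by due date (EDD order): [(7, 6), (9, 9), (3, 13)]
Compute completion times and tardiness:
  Job 1: p=7, d=6, C=7, tardiness=max(0,7-6)=1
  Job 2: p=9, d=9, C=16, tardiness=max(0,16-9)=7
  Job 3: p=3, d=13, C=19, tardiness=max(0,19-13)=6
Total tardiness = 14

14


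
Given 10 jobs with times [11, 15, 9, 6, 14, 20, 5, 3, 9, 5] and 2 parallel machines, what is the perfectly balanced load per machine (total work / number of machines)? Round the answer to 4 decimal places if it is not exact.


Total processing time = 11 + 15 + 9 + 6 + 14 + 20 + 5 + 3 + 9 + 5 = 97
Number of machines = 2
Ideal balanced load = 97 / 2 = 48.5

48.5


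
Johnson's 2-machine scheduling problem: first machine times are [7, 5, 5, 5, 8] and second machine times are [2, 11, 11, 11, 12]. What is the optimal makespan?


Apply Johnson's rule:
  Group 1 (a <= b): [(2, 5, 11), (3, 5, 11), (4, 5, 11), (5, 8, 12)]
  Group 2 (a > b): [(1, 7, 2)]
Optimal job order: [2, 3, 4, 5, 1]
Schedule:
  Job 2: M1 done at 5, M2 done at 16
  Job 3: M1 done at 10, M2 done at 27
  Job 4: M1 done at 15, M2 done at 38
  Job 5: M1 done at 23, M2 done at 50
  Job 1: M1 done at 30, M2 done at 52
Makespan = 52

52


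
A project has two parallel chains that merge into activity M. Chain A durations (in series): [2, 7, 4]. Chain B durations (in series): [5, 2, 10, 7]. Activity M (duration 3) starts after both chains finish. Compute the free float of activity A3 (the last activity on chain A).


ES(A3) = sum of predecessors on chain A = 9
EF(A3) = ES + duration = 9 + 4 = 13
Successor of A3 is M. ES(M) = max(sum(A), sum(B)) = max(13, 24) = 24
Free float = ES(successor) - EF(current) = 24 - 13 = 11

11


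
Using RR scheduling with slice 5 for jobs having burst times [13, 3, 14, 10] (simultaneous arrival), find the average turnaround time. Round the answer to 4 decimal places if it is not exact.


Time quantum = 5
Execution trace:
  J1 runs 5 units, time = 5
  J2 runs 3 units, time = 8
  J3 runs 5 units, time = 13
  J4 runs 5 units, time = 18
  J1 runs 5 units, time = 23
  J3 runs 5 units, time = 28
  J4 runs 5 units, time = 33
  J1 runs 3 units, time = 36
  J3 runs 4 units, time = 40
Finish times: [36, 8, 40, 33]
Average turnaround = 117/4 = 29.25

29.25


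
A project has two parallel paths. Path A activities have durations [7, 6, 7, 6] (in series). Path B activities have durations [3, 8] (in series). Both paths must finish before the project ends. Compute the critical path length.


Path A total = 7 + 6 + 7 + 6 = 26
Path B total = 3 + 8 = 11
Critical path = longest path = max(26, 11) = 26

26


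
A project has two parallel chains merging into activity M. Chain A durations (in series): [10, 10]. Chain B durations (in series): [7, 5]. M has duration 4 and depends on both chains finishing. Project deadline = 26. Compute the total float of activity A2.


Forward pass: ES(A2) = sum of predecessors on chain A = 10
EF = ES + duration = 10 + 10 = 20
Backward pass: LF(M) = deadline = 26; LS(M) = 26 - 4 = 22
LF(A2) = LS(M) - sum(successors on chain A) = 22 - 0 = 22
LS = LF - duration = 22 - 10 = 12
Total float = LS - ES = 12 - 10 = 2

2


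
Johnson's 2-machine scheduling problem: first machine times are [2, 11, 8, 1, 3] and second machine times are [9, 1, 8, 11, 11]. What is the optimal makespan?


Apply Johnson's rule:
  Group 1 (a <= b): [(4, 1, 11), (1, 2, 9), (5, 3, 11), (3, 8, 8)]
  Group 2 (a > b): [(2, 11, 1)]
Optimal job order: [4, 1, 5, 3, 2]
Schedule:
  Job 4: M1 done at 1, M2 done at 12
  Job 1: M1 done at 3, M2 done at 21
  Job 5: M1 done at 6, M2 done at 32
  Job 3: M1 done at 14, M2 done at 40
  Job 2: M1 done at 25, M2 done at 41
Makespan = 41

41


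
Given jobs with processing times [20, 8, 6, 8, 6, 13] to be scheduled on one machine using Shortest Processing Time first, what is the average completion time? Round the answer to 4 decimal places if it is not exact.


Sort jobs by processing time (SPT order): [6, 6, 8, 8, 13, 20]
Compute completion times sequentially:
  Job 1: processing = 6, completes at 6
  Job 2: processing = 6, completes at 12
  Job 3: processing = 8, completes at 20
  Job 4: processing = 8, completes at 28
  Job 5: processing = 13, completes at 41
  Job 6: processing = 20, completes at 61
Sum of completion times = 168
Average completion time = 168/6 = 28.0

28.0


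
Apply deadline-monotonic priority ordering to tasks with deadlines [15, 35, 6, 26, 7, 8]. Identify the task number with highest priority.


Sort tasks by relative deadline (ascending):
  Task 3: deadline = 6
  Task 5: deadline = 7
  Task 6: deadline = 8
  Task 1: deadline = 15
  Task 4: deadline = 26
  Task 2: deadline = 35
Priority order (highest first): [3, 5, 6, 1, 4, 2]
Highest priority task = 3

3


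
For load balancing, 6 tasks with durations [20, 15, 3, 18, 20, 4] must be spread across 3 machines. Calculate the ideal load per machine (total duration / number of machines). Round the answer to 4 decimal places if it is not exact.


Total processing time = 20 + 15 + 3 + 18 + 20 + 4 = 80
Number of machines = 3
Ideal balanced load = 80 / 3 = 26.6667

26.6667


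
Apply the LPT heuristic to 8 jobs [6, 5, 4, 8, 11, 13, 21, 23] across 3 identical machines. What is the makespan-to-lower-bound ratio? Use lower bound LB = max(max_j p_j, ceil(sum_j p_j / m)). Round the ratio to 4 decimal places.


LPT order: [23, 21, 13, 11, 8, 6, 5, 4]
Machine loads after assignment: [33, 29, 29]
LPT makespan = 33
Lower bound = max(max_job, ceil(total/3)) = max(23, 31) = 31
Ratio = 33 / 31 = 1.0645

1.0645


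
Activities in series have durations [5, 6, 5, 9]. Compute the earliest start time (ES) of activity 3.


Activity 3 starts after activities 1 through 2 complete.
Predecessor durations: [5, 6]
ES = 5 + 6 = 11

11


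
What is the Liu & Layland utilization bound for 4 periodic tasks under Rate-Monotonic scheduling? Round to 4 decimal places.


Compute 2^(1/4) = 1.1892071150
Subtract 1: 1.1892071150 - 1 = 0.1892071150
Multiply by n: 4 * 0.1892071150 = 0.7568284600
Round to 4 dp: 0.7568

0.7568


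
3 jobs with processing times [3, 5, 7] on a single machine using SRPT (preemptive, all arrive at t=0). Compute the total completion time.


Since all jobs arrive at t=0, SRPT equals SPT ordering.
SPT order: [3, 5, 7]
Completion times:
  Job 1: p=3, C=3
  Job 2: p=5, C=8
  Job 3: p=7, C=15
Total completion time = 3 + 8 + 15 = 26

26


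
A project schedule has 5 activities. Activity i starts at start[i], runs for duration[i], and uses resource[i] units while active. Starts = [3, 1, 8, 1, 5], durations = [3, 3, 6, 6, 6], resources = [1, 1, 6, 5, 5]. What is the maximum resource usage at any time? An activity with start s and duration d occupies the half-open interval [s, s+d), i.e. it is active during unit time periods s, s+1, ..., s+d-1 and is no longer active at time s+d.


Each activity i is active on [start_i, start_i + duration_i).
Compute total resource usage per time slot:
  t=0: active resources = [], total = 0
  t=1: active resources = [1, 5], total = 6
  t=2: active resources = [1, 5], total = 6
  t=3: active resources = [1, 1, 5], total = 7
  t=4: active resources = [1, 5], total = 6
  t=5: active resources = [1, 5, 5], total = 11
  t=6: active resources = [5, 5], total = 10
  t=7: active resources = [5], total = 5
  t=8: active resources = [6, 5], total = 11
  t=9: active resources = [6, 5], total = 11
  t=10: active resources = [6, 5], total = 11
  t=11: active resources = [6], total = 6
  t=12: active resources = [6], total = 6
  t=13: active resources = [6], total = 6
Peak resource demand = 11

11


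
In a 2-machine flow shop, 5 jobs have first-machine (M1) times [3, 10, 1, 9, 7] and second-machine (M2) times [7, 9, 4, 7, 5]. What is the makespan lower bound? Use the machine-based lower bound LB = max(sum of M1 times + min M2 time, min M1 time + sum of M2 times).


LB1 = sum(M1 times) + min(M2 times) = 30 + 4 = 34
LB2 = min(M1 times) + sum(M2 times) = 1 + 32 = 33
Lower bound = max(LB1, LB2) = max(34, 33) = 34

34


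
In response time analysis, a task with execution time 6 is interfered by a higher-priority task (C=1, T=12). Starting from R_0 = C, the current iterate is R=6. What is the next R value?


R_next = C + ceil(R_prev / T_hp) * C_hp
ceil(6 / 12) = ceil(0.5) = 1
Interference = 1 * 1 = 1
R_next = 6 + 1 = 7

7


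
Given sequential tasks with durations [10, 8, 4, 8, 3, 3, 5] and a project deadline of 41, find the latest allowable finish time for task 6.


LF(activity 6) = deadline - sum of successor durations
Successors: activities 7 through 7 with durations [5]
Sum of successor durations = 5
LF = 41 - 5 = 36

36


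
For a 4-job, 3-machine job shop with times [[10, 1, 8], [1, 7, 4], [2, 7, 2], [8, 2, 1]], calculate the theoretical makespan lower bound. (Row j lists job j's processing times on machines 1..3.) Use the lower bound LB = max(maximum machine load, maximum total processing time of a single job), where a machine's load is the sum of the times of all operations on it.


Machine loads:
  Machine 1: 10 + 1 + 2 + 8 = 21
  Machine 2: 1 + 7 + 7 + 2 = 17
  Machine 3: 8 + 4 + 2 + 1 = 15
Max machine load = 21
Job totals:
  Job 1: 19
  Job 2: 12
  Job 3: 11
  Job 4: 11
Max job total = 19
Lower bound = max(21, 19) = 21

21


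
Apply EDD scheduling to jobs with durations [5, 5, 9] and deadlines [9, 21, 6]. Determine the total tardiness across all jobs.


Sort by due date (EDD order): [(9, 6), (5, 9), (5, 21)]
Compute completion times and tardiness:
  Job 1: p=9, d=6, C=9, tardiness=max(0,9-6)=3
  Job 2: p=5, d=9, C=14, tardiness=max(0,14-9)=5
  Job 3: p=5, d=21, C=19, tardiness=max(0,19-21)=0
Total tardiness = 8

8


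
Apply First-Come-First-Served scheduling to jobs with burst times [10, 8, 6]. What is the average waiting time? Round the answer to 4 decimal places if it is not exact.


FCFS order (as given): [10, 8, 6]
Waiting times:
  Job 1: wait = 0
  Job 2: wait = 10
  Job 3: wait = 18
Sum of waiting times = 28
Average waiting time = 28/3 = 9.3333

9.3333


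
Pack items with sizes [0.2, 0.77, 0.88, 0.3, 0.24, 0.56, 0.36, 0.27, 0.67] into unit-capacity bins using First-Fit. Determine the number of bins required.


Place items sequentially using First-Fit:
  Item 0.2 -> new Bin 1
  Item 0.77 -> Bin 1 (now 0.97)
  Item 0.88 -> new Bin 2
  Item 0.3 -> new Bin 3
  Item 0.24 -> Bin 3 (now 0.54)
  Item 0.56 -> new Bin 4
  Item 0.36 -> Bin 3 (now 0.9)
  Item 0.27 -> Bin 4 (now 0.83)
  Item 0.67 -> new Bin 5
Total bins used = 5

5


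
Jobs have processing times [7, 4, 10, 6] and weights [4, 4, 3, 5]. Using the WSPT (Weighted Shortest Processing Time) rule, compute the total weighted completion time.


Compute p/w ratios and sort ascending (WSPT): [(4, 4), (6, 5), (7, 4), (10, 3)]
Compute weighted completion times:
  Job (p=4,w=4): C=4, w*C=4*4=16
  Job (p=6,w=5): C=10, w*C=5*10=50
  Job (p=7,w=4): C=17, w*C=4*17=68
  Job (p=10,w=3): C=27, w*C=3*27=81
Total weighted completion time = 215

215


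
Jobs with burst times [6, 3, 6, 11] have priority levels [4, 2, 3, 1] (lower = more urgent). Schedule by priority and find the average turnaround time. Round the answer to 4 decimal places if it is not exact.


Sort by priority (ascending = highest first):
Order: [(1, 11), (2, 3), (3, 6), (4, 6)]
Completion times:
  Priority 1, burst=11, C=11
  Priority 2, burst=3, C=14
  Priority 3, burst=6, C=20
  Priority 4, burst=6, C=26
Average turnaround = 71/4 = 17.75

17.75


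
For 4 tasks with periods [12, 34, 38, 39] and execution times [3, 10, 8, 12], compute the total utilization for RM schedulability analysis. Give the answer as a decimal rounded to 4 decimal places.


Compute individual utilizations (exact fractions):
  Task 1: C/T = 3/12 = 1/4 (approx. 0.25)
  Task 2: C/T = 10/34 = 5/17 (approx. 0.2941)
  Task 3: C/T = 8/38 = 4/19 (approx. 0.2105)
  Task 4: C/T = 12/39 = 4/13 (approx. 0.3077)
Total utilization U = 1/4 + 5/17 + 4/19 + 4/13 = 17843/16796
Rounded to 4 decimal places: U = 1.0623
RM (Liu & Layland) bound for 4 tasks = 0.756828; compare with U = 17843/16796 (approx. 1.062336)
U > 1, so the task set is not schedulable (processor overloaded).

1.0623


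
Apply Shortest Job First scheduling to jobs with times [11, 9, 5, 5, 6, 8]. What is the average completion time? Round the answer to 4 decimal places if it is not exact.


SJF order (ascending): [5, 5, 6, 8, 9, 11]
Completion times:
  Job 1: burst=5, C=5
  Job 2: burst=5, C=10
  Job 3: burst=6, C=16
  Job 4: burst=8, C=24
  Job 5: burst=9, C=33
  Job 6: burst=11, C=44
Average completion = 132/6 = 22.0

22.0


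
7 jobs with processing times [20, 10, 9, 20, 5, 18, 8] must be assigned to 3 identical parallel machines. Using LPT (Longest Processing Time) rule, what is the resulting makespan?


Sort jobs in decreasing order (LPT): [20, 20, 18, 10, 9, 8, 5]
Assign each job to the least loaded machine:
  Machine 1: jobs [20, 9], load = 29
  Machine 2: jobs [20, 8, 5], load = 33
  Machine 3: jobs [18, 10], load = 28
Makespan = max load = 33

33


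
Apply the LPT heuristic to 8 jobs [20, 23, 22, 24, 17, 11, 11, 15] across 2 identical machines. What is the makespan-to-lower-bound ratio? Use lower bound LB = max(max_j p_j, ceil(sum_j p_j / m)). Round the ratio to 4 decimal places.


LPT order: [24, 23, 22, 20, 17, 15, 11, 11]
Machine loads after assignment: [72, 71]
LPT makespan = 72
Lower bound = max(max_job, ceil(total/2)) = max(24, 72) = 72
Ratio = 72 / 72 = 1.0

1.0


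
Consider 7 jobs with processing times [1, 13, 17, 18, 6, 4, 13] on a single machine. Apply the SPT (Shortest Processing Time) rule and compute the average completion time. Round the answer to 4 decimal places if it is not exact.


Sort jobs by processing time (SPT order): [1, 4, 6, 13, 13, 17, 18]
Compute completion times sequentially:
  Job 1: processing = 1, completes at 1
  Job 2: processing = 4, completes at 5
  Job 3: processing = 6, completes at 11
  Job 4: processing = 13, completes at 24
  Job 5: processing = 13, completes at 37
  Job 6: processing = 17, completes at 54
  Job 7: processing = 18, completes at 72
Sum of completion times = 204
Average completion time = 204/7 = 29.1429

29.1429


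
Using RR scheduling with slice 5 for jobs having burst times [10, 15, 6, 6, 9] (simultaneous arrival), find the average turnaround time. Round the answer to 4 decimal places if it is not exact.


Time quantum = 5
Execution trace:
  J1 runs 5 units, time = 5
  J2 runs 5 units, time = 10
  J3 runs 5 units, time = 15
  J4 runs 5 units, time = 20
  J5 runs 5 units, time = 25
  J1 runs 5 units, time = 30
  J2 runs 5 units, time = 35
  J3 runs 1 units, time = 36
  J4 runs 1 units, time = 37
  J5 runs 4 units, time = 41
  J2 runs 5 units, time = 46
Finish times: [30, 46, 36, 37, 41]
Average turnaround = 190/5 = 38.0

38.0


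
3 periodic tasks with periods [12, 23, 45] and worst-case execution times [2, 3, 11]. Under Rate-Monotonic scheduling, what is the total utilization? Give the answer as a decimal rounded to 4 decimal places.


Compute individual utilizations (exact fractions):
  Task 1: C/T = 2/12 = 1/6 (approx. 0.1667)
  Task 2: C/T = 3/23 (approx. 0.1304)
  Task 3: C/T = 11/45 (approx. 0.2444)
Total utilization U = 1/6 + 3/23 + 11/45 = 1121/2070
Rounded to 4 decimal places: U = 0.5415
RM (Liu & Layland) bound for 3 tasks = 0.779763; compare with U = 1121/2070 (approx. 0.541546)
U <= bound, so schedulable by RM sufficient condition.

0.5415


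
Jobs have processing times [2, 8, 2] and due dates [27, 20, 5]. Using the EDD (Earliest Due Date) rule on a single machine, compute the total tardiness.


Sort by due date (EDD order): [(2, 5), (8, 20), (2, 27)]
Compute completion times and tardiness:
  Job 1: p=2, d=5, C=2, tardiness=max(0,2-5)=0
  Job 2: p=8, d=20, C=10, tardiness=max(0,10-20)=0
  Job 3: p=2, d=27, C=12, tardiness=max(0,12-27)=0
Total tardiness = 0

0


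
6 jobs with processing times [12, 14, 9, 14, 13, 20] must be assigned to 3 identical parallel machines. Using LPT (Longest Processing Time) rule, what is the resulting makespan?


Sort jobs in decreasing order (LPT): [20, 14, 14, 13, 12, 9]
Assign each job to the least loaded machine:
  Machine 1: jobs [20, 9], load = 29
  Machine 2: jobs [14, 13], load = 27
  Machine 3: jobs [14, 12], load = 26
Makespan = max load = 29

29


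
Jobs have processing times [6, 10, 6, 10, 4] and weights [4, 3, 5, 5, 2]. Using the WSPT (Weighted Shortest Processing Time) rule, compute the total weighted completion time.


Compute p/w ratios and sort ascending (WSPT): [(6, 5), (6, 4), (10, 5), (4, 2), (10, 3)]
Compute weighted completion times:
  Job (p=6,w=5): C=6, w*C=5*6=30
  Job (p=6,w=4): C=12, w*C=4*12=48
  Job (p=10,w=5): C=22, w*C=5*22=110
  Job (p=4,w=2): C=26, w*C=2*26=52
  Job (p=10,w=3): C=36, w*C=3*36=108
Total weighted completion time = 348

348


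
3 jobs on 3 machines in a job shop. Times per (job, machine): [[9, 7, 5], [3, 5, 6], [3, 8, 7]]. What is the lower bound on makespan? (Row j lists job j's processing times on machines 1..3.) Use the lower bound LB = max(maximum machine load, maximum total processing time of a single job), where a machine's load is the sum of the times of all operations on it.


Machine loads:
  Machine 1: 9 + 3 + 3 = 15
  Machine 2: 7 + 5 + 8 = 20
  Machine 3: 5 + 6 + 7 = 18
Max machine load = 20
Job totals:
  Job 1: 21
  Job 2: 14
  Job 3: 18
Max job total = 21
Lower bound = max(20, 21) = 21

21


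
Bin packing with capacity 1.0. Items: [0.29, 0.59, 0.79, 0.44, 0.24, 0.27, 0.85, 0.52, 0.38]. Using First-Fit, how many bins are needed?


Place items sequentially using First-Fit:
  Item 0.29 -> new Bin 1
  Item 0.59 -> Bin 1 (now 0.88)
  Item 0.79 -> new Bin 2
  Item 0.44 -> new Bin 3
  Item 0.24 -> Bin 3 (now 0.68)
  Item 0.27 -> Bin 3 (now 0.95)
  Item 0.85 -> new Bin 4
  Item 0.52 -> new Bin 5
  Item 0.38 -> Bin 5 (now 0.9)
Total bins used = 5

5


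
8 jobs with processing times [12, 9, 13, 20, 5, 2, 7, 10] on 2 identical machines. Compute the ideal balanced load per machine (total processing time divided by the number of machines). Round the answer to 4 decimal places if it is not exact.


Total processing time = 12 + 9 + 13 + 20 + 5 + 2 + 7 + 10 = 78
Number of machines = 2
Ideal balanced load = 78 / 2 = 39.0

39.0


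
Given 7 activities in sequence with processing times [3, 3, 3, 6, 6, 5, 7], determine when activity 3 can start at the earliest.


Activity 3 starts after activities 1 through 2 complete.
Predecessor durations: [3, 3]
ES = 3 + 3 = 6

6


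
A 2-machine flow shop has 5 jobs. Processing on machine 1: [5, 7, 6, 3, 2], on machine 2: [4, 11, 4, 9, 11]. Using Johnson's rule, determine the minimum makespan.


Apply Johnson's rule:
  Group 1 (a <= b): [(5, 2, 11), (4, 3, 9), (2, 7, 11)]
  Group 2 (a > b): [(1, 5, 4), (3, 6, 4)]
Optimal job order: [5, 4, 2, 1, 3]
Schedule:
  Job 5: M1 done at 2, M2 done at 13
  Job 4: M1 done at 5, M2 done at 22
  Job 2: M1 done at 12, M2 done at 33
  Job 1: M1 done at 17, M2 done at 37
  Job 3: M1 done at 23, M2 done at 41
Makespan = 41

41


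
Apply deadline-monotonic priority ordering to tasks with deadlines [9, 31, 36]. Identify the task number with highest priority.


Sort tasks by relative deadline (ascending):
  Task 1: deadline = 9
  Task 2: deadline = 31
  Task 3: deadline = 36
Priority order (highest first): [1, 2, 3]
Highest priority task = 1

1


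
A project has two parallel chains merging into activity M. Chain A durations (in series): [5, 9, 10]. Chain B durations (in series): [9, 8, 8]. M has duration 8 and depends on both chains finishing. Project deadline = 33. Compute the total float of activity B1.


Forward pass: ES(B1) = sum of predecessors on chain B = 0
EF = ES + duration = 0 + 9 = 9
Backward pass: LF(M) = deadline = 33; LS(M) = 33 - 8 = 25
LF(B1) = LS(M) - sum(successors on chain B) = 25 - 16 = 9
LS = LF - duration = 9 - 9 = 0
Total float = LS - ES = 0 - 0 = 0

0


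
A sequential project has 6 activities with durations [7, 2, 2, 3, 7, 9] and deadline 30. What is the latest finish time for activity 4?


LF(activity 4) = deadline - sum of successor durations
Successors: activities 5 through 6 with durations [7, 9]
Sum of successor durations = 16
LF = 30 - 16 = 14

14


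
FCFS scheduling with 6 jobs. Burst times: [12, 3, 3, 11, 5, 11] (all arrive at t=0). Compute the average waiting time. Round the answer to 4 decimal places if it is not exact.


FCFS order (as given): [12, 3, 3, 11, 5, 11]
Waiting times:
  Job 1: wait = 0
  Job 2: wait = 12
  Job 3: wait = 15
  Job 4: wait = 18
  Job 5: wait = 29
  Job 6: wait = 34
Sum of waiting times = 108
Average waiting time = 108/6 = 18.0

18.0


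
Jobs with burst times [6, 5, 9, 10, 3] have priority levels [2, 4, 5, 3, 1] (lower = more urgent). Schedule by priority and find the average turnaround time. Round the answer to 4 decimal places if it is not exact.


Sort by priority (ascending = highest first):
Order: [(1, 3), (2, 6), (3, 10), (4, 5), (5, 9)]
Completion times:
  Priority 1, burst=3, C=3
  Priority 2, burst=6, C=9
  Priority 3, burst=10, C=19
  Priority 4, burst=5, C=24
  Priority 5, burst=9, C=33
Average turnaround = 88/5 = 17.6

17.6


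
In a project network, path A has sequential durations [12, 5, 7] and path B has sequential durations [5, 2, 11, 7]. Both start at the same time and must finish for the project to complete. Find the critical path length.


Path A total = 12 + 5 + 7 = 24
Path B total = 5 + 2 + 11 + 7 = 25
Critical path = longest path = max(24, 25) = 25

25


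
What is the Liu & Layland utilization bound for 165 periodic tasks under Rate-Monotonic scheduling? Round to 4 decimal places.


Compute 2^(1/165) = 1.0042097281
Subtract 1: 1.0042097281 - 1 = 0.0042097281
Multiply by n: 165 * 0.0042097281 = 0.6946051365
Round to 4 dp: 0.6946

0.6946


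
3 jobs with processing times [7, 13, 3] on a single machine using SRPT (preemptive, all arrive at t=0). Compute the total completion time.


Since all jobs arrive at t=0, SRPT equals SPT ordering.
SPT order: [3, 7, 13]
Completion times:
  Job 1: p=3, C=3
  Job 2: p=7, C=10
  Job 3: p=13, C=23
Total completion time = 3 + 10 + 23 = 36

36


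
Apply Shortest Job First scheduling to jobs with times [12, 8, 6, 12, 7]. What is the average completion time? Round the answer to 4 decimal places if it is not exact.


SJF order (ascending): [6, 7, 8, 12, 12]
Completion times:
  Job 1: burst=6, C=6
  Job 2: burst=7, C=13
  Job 3: burst=8, C=21
  Job 4: burst=12, C=33
  Job 5: burst=12, C=45
Average completion = 118/5 = 23.6

23.6


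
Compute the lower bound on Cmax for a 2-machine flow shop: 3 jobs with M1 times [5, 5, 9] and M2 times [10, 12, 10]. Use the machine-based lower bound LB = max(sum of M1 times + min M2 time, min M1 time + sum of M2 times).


LB1 = sum(M1 times) + min(M2 times) = 19 + 10 = 29
LB2 = min(M1 times) + sum(M2 times) = 5 + 32 = 37
Lower bound = max(LB1, LB2) = max(29, 37) = 37

37


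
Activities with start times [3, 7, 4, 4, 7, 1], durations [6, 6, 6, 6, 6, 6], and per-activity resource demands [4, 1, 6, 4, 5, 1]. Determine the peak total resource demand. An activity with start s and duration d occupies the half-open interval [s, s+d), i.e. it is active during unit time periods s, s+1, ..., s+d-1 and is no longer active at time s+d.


Each activity i is active on [start_i, start_i + duration_i).
Compute total resource usage per time slot:
  t=0: active resources = [], total = 0
  t=1: active resources = [1], total = 1
  t=2: active resources = [1], total = 1
  t=3: active resources = [4, 1], total = 5
  t=4: active resources = [4, 6, 4, 1], total = 15
  t=5: active resources = [4, 6, 4, 1], total = 15
  t=6: active resources = [4, 6, 4, 1], total = 15
  t=7: active resources = [4, 1, 6, 4, 5], total = 20
  t=8: active resources = [4, 1, 6, 4, 5], total = 20
  t=9: active resources = [1, 6, 4, 5], total = 16
  t=10: active resources = [1, 5], total = 6
  t=11: active resources = [1, 5], total = 6
  t=12: active resources = [1, 5], total = 6
Peak resource demand = 20

20


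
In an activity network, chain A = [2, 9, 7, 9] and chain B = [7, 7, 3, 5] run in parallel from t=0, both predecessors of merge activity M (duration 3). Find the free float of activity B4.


ES(B4) = sum of predecessors on chain B = 17
EF(B4) = ES + duration = 17 + 5 = 22
Successor of B4 is M. ES(M) = max(sum(A), sum(B)) = max(27, 22) = 27
Free float = ES(successor) - EF(current) = 27 - 22 = 5

5


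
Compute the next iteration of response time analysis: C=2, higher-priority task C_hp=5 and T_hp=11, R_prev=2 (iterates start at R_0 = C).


R_next = C + ceil(R_prev / T_hp) * C_hp
ceil(2 / 11) = ceil(0.1818) = 1
Interference = 1 * 5 = 5
R_next = 2 + 5 = 7

7


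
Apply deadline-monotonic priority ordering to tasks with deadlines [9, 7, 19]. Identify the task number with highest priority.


Sort tasks by relative deadline (ascending):
  Task 2: deadline = 7
  Task 1: deadline = 9
  Task 3: deadline = 19
Priority order (highest first): [2, 1, 3]
Highest priority task = 2

2


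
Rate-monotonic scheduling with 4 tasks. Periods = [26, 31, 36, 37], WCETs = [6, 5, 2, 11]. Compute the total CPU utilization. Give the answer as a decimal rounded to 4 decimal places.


Compute individual utilizations (exact fractions):
  Task 1: C/T = 6/26 = 3/13 (approx. 0.2308)
  Task 2: C/T = 5/31 (approx. 0.1613)
  Task 3: C/T = 2/36 = 1/18 (approx. 0.0556)
  Task 4: C/T = 11/37 (approx. 0.2973)
Total utilization U = 3/13 + 5/31 + 1/18 + 11/37 = 199933/268398
Rounded to 4 decimal places: U = 0.7449
RM (Liu & Layland) bound for 4 tasks = 0.756828; compare with U = 199933/268398 (approx. 0.744912)
U <= bound, so schedulable by RM sufficient condition.

0.7449


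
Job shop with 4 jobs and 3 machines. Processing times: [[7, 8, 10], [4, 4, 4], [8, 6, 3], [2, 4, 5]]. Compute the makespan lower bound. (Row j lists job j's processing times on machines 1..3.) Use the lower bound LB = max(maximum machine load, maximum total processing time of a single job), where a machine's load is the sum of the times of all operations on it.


Machine loads:
  Machine 1: 7 + 4 + 8 + 2 = 21
  Machine 2: 8 + 4 + 6 + 4 = 22
  Machine 3: 10 + 4 + 3 + 5 = 22
Max machine load = 22
Job totals:
  Job 1: 25
  Job 2: 12
  Job 3: 17
  Job 4: 11
Max job total = 25
Lower bound = max(22, 25) = 25

25


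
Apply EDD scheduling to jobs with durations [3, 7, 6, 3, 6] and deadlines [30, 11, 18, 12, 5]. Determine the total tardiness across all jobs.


Sort by due date (EDD order): [(6, 5), (7, 11), (3, 12), (6, 18), (3, 30)]
Compute completion times and tardiness:
  Job 1: p=6, d=5, C=6, tardiness=max(0,6-5)=1
  Job 2: p=7, d=11, C=13, tardiness=max(0,13-11)=2
  Job 3: p=3, d=12, C=16, tardiness=max(0,16-12)=4
  Job 4: p=6, d=18, C=22, tardiness=max(0,22-18)=4
  Job 5: p=3, d=30, C=25, tardiness=max(0,25-30)=0
Total tardiness = 11

11


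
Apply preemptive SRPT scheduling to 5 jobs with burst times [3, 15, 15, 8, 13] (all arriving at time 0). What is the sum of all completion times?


Since all jobs arrive at t=0, SRPT equals SPT ordering.
SPT order: [3, 8, 13, 15, 15]
Completion times:
  Job 1: p=3, C=3
  Job 2: p=8, C=11
  Job 3: p=13, C=24
  Job 4: p=15, C=39
  Job 5: p=15, C=54
Total completion time = 3 + 11 + 24 + 39 + 54 = 131

131


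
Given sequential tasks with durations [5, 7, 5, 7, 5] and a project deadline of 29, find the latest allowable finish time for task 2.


LF(activity 2) = deadline - sum of successor durations
Successors: activities 3 through 5 with durations [5, 7, 5]
Sum of successor durations = 17
LF = 29 - 17 = 12

12


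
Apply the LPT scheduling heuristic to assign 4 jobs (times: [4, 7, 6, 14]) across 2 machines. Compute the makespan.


Sort jobs in decreasing order (LPT): [14, 7, 6, 4]
Assign each job to the least loaded machine:
  Machine 1: jobs [14], load = 14
  Machine 2: jobs [7, 6, 4], load = 17
Makespan = max load = 17

17


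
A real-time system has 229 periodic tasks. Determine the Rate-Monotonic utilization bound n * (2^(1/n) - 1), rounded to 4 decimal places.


Compute 2^(1/229) = 1.0030314291
Subtract 1: 1.0030314291 - 1 = 0.0030314291
Multiply by n: 229 * 0.0030314291 = 0.6941972639
Round to 4 dp: 0.6942

0.6942


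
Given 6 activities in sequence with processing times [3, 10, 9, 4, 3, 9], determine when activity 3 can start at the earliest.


Activity 3 starts after activities 1 through 2 complete.
Predecessor durations: [3, 10]
ES = 3 + 10 = 13

13


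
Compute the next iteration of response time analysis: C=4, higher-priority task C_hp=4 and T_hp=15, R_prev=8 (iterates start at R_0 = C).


R_next = C + ceil(R_prev / T_hp) * C_hp
ceil(8 / 15) = ceil(0.5333) = 1
Interference = 1 * 4 = 4
R_next = 4 + 4 = 8
R_next = R_prev, so the iteration has converged (response time = 8).

8


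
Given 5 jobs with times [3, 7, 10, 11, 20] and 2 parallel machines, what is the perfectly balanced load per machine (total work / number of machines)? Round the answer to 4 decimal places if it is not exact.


Total processing time = 3 + 7 + 10 + 11 + 20 = 51
Number of machines = 2
Ideal balanced load = 51 / 2 = 25.5

25.5


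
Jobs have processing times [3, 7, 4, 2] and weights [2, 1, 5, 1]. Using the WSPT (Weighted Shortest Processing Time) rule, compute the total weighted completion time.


Compute p/w ratios and sort ascending (WSPT): [(4, 5), (3, 2), (2, 1), (7, 1)]
Compute weighted completion times:
  Job (p=4,w=5): C=4, w*C=5*4=20
  Job (p=3,w=2): C=7, w*C=2*7=14
  Job (p=2,w=1): C=9, w*C=1*9=9
  Job (p=7,w=1): C=16, w*C=1*16=16
Total weighted completion time = 59

59


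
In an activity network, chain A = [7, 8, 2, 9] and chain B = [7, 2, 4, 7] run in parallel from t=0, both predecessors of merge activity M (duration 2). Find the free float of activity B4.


ES(B4) = sum of predecessors on chain B = 13
EF(B4) = ES + duration = 13 + 7 = 20
Successor of B4 is M. ES(M) = max(sum(A), sum(B)) = max(26, 20) = 26
Free float = ES(successor) - EF(current) = 26 - 20 = 6

6


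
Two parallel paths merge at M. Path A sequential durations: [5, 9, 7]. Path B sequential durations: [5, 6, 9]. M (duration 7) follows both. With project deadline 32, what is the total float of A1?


Forward pass: ES(A1) = sum of predecessors on chain A = 0
EF = ES + duration = 0 + 5 = 5
Backward pass: LF(M) = deadline = 32; LS(M) = 32 - 7 = 25
LF(A1) = LS(M) - sum(successors on chain A) = 25 - 16 = 9
LS = LF - duration = 9 - 5 = 4
Total float = LS - ES = 4 - 0 = 4

4


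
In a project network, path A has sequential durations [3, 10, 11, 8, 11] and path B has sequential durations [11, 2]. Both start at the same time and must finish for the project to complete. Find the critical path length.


Path A total = 3 + 10 + 11 + 8 + 11 = 43
Path B total = 11 + 2 = 13
Critical path = longest path = max(43, 13) = 43

43


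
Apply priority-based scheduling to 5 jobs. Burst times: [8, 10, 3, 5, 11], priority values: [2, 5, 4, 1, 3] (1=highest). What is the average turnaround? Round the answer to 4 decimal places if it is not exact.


Sort by priority (ascending = highest first):
Order: [(1, 5), (2, 8), (3, 11), (4, 3), (5, 10)]
Completion times:
  Priority 1, burst=5, C=5
  Priority 2, burst=8, C=13
  Priority 3, burst=11, C=24
  Priority 4, burst=3, C=27
  Priority 5, burst=10, C=37
Average turnaround = 106/5 = 21.2

21.2


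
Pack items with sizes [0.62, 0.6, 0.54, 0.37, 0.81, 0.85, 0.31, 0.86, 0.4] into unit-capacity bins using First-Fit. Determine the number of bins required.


Place items sequentially using First-Fit:
  Item 0.62 -> new Bin 1
  Item 0.6 -> new Bin 2
  Item 0.54 -> new Bin 3
  Item 0.37 -> Bin 1 (now 0.99)
  Item 0.81 -> new Bin 4
  Item 0.85 -> new Bin 5
  Item 0.31 -> Bin 2 (now 0.91)
  Item 0.86 -> new Bin 6
  Item 0.4 -> Bin 3 (now 0.94)
Total bins used = 6

6
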